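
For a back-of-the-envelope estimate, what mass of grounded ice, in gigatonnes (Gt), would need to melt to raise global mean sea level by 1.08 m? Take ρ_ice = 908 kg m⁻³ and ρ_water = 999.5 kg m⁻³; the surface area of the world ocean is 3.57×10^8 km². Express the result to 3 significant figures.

≈ 3.85×10^5 Gt

Required water volume = Δh × A = 1.08 m × 3.57×10^14 m² = 3.856×10^14 m³.
ρ_w = 999.5 kg m⁻³, so the mass of water = 3.856×10^14 m³ × 999.5 kg m⁻³ = 3.854×10^17 kg = 3.85×10^5 Gt (and the same mass of ice, by conservation).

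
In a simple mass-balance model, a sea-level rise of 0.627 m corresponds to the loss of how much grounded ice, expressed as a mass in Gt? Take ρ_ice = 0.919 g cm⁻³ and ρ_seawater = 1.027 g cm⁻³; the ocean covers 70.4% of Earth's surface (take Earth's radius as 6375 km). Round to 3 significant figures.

Required water volume = Δh × A = 0.627 m × 3.60×10^14 m² = 2.254×10^14 m³.
ρ_w = 1.027 g cm⁻³ = 1027 kg m⁻³, so the mass of water = 2.254×10^14 m³ × 1027 kg m⁻³ = 2.315×10^17 kg = 2.32×10^5 Gt (and the same mass of ice, by conservation).

≈ 2.32×10^5 Gt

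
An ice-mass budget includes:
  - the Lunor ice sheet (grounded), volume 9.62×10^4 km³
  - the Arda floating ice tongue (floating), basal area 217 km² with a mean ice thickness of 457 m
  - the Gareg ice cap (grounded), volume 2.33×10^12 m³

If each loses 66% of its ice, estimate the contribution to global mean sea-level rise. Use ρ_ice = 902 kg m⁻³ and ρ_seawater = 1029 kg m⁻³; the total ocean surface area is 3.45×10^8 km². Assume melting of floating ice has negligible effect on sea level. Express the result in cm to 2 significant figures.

Lunor: 0.66 × 9.62×10^4 km³ × (902/1029) = 5.566×10^4 km³ of water.
The Arda floating ice tongue is floating and already displaces its own weight of water, so its melt adds essentially nothing to sea level.
Gareg: 0.66 × 2.33×10^12 m³ × (902/1029) = 1.348×10^12 m³ of water.
Total added water ≈ 5.700×10^13 m³ over 3.45×10^14 m² → Δh = 0.165 m = 17 cm.

≈ 17 cm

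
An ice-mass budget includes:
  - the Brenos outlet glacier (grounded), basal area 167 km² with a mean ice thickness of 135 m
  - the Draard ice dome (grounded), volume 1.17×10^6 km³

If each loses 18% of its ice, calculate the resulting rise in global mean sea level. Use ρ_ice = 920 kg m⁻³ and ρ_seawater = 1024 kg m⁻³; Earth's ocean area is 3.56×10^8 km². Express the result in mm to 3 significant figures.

Brenos: ice volume = 167 km² × 135 m = 22.55 km³; 0.18 × 22.55 × (920/1024) = 3.646 km³ of water.
Draard: 0.18 × 1.17×10^6 km³ × (920/1024) = 1.892×10^5 km³ of water.
Total added water ≈ 1.892×10^14 m³ over 3.56×10^14 m² → Δh = 0.532 m = 532 mm.

≈ 532 mm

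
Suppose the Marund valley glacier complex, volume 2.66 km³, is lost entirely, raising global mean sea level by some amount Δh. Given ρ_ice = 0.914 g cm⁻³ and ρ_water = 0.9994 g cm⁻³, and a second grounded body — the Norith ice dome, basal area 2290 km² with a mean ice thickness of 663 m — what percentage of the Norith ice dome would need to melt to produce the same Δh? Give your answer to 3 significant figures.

≈ 0.175 %

Equal sea-level rise means equal mass of meltwater, i.e. equal mass of ice lost.
Ice mass of Marund: 2.431×10^12 kg; ice mass of Norith: 1.388×10^15 kg.
Fraction required = 2.431×10^12 / 1.388×10^15 = 1.75×10^-3 → 0.175 %.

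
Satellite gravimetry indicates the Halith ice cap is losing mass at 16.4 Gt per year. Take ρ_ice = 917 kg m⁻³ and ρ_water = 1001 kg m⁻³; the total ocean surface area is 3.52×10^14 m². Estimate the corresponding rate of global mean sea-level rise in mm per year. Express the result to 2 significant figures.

≈ 0.047 mm/yr

ρ_w = 1001 kg m⁻³. Annual water volume added = 16.4 Gt / ρ_w = 1.640×10^13 kg / 1001 kg m⁻³ = 1.638×10^10 m³.
Δh per year = 1.638×10^10 / 3.52×10^14 = 4.65×10^-5 m = 0.047 mm.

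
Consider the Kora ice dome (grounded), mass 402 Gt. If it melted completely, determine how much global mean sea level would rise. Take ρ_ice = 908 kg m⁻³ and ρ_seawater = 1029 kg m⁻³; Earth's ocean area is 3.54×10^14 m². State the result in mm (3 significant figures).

Kora: 402 Gt = 4.020×10^14 kg; dividing by ρ_w = 1029 kg m⁻³ gives 3.907×10^11 m³ of water.
Spread over 3.54×10^14 m² of ocean, Δh = 3.907×10^11 / 3.54×10^14 = 1.10×10^-3 m = 1.10 mm.

≈ 1.10 mm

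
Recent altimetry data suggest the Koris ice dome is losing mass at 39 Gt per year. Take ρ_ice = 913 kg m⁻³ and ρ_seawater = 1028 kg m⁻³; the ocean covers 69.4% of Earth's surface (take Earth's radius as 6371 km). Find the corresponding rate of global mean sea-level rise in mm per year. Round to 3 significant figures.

ρ_w = 1028 kg m⁻³. Annual water volume added = 39 Gt / ρ_w = 3.900×10^13 kg / 1028 kg m⁻³ = 3.794×10^10 m³.
Δh per year = 3.794×10^10 / 3.54×10^14 = 1.07×10^-4 m = 0.107 mm.

≈ 0.107 mm/yr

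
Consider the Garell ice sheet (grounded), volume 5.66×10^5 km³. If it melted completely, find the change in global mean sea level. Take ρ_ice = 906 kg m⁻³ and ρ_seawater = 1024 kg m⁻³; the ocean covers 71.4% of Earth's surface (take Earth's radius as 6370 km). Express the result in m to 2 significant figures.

Garell: 5.66×10^5 km³ × (906/1024) = 5.008×10^5 km³ of water.
Spread over 3.64×10^14 m² of ocean, Δh = 5.008×10^14 / 3.64×10^14 = 1.38 m.

≈ 1.4 m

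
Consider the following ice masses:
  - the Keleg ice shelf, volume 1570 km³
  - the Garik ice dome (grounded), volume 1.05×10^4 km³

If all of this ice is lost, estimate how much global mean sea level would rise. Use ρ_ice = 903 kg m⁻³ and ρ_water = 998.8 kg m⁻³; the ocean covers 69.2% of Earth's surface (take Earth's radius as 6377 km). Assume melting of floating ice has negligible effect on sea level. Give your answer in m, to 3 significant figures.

≈ 0.0268 m

The Keleg ice shelf is floating and already displaces its own weight of water, so its melt adds essentially nothing to sea level.
Garik: 1.05×10^4 km³ × (903/998.8) = 9493 km³ of water.
Total added water ≈ 9.493×10^12 m³ over 3.54×10^14 m² → Δh = 0.0268 m.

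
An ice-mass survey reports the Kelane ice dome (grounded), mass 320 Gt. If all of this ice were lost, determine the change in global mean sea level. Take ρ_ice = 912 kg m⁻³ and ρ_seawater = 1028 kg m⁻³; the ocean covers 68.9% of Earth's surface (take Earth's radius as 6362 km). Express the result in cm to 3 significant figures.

≈ 0.0888 cm

Kelane: 320 Gt = 3.200×10^14 kg; dividing by ρ_w = 1028 kg m⁻³ gives 3.113×10^11 m³ of water.
Spread over 3.50×10^14 m² of ocean, Δh = 3.113×10^11 / 3.50×10^14 = 8.88×10^-4 m = 0.0888 cm.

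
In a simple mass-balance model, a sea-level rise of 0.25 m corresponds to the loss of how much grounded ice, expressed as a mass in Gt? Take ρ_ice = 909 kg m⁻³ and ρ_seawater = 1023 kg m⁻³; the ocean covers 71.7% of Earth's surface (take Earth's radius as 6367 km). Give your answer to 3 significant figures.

≈ 9.34×10^4 Gt

Required water volume = Δh × A = 0.25 m × 3.65×10^14 m² = 9.131×10^13 m³.
ρ_w = 1023 kg m⁻³, so the mass of water = 9.131×10^13 m³ × 1023 kg m⁻³ = 9.341×10^16 kg = 9.34×10^4 Gt (and the same mass of ice, by conservation).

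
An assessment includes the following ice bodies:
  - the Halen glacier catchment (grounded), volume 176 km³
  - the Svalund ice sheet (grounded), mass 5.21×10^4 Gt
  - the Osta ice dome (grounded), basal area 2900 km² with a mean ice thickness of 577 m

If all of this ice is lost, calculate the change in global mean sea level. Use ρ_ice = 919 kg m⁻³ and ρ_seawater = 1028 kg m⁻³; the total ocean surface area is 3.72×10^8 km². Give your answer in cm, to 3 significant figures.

≈ 14.1 cm

Halen: 176 km³ × (919/1028) = 157.3 km³ of water.
Svalund: 5.21×10^4 Gt = 5.210×10^16 kg; dividing by ρ_w = 1028 kg m⁻³ gives 5.068×10^13 m³ of water.
Osta: ice volume = 2900 km² × 577 m = 1673 km³; 1673 × (919/1028) = 1496 km³ of water.
Total added water ≈ 5.233×10^13 m³ over 3.72×10^14 m² → Δh = 0.141 m = 14.1 cm.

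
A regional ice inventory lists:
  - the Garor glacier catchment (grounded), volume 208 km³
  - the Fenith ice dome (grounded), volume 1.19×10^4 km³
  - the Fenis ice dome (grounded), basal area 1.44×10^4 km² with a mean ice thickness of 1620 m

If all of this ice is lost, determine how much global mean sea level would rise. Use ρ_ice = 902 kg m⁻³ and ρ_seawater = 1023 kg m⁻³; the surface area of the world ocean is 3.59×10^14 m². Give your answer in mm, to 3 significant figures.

Garor: 208 km³ × (902/1023) = 183.4 km³ of water.
Fenith: 1.19×10^4 km³ × (902/1023) = 1.049×10^4 km³ of water.
Fenis: ice volume = 1.44×10^4 km² × 1620 m = 2.333×10^4 km³; 2.333×10^4 × (902/1023) = 2.057×10^4 km³ of water.
Total added water ≈ 3.124×10^13 m³ over 3.59×10^14 m² → Δh = 0.0870 m = 87.0 mm.

≈ 87.0 mm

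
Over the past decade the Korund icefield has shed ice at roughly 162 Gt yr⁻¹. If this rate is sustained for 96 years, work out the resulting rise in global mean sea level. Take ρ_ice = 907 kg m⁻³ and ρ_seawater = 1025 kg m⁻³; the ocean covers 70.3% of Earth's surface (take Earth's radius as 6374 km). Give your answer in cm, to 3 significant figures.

Total mass lost = 162 Gt/yr × 96 yr = 1.555×10^4 Gt = 1.555×10^16 kg.
ρ_w = 1025 kg m⁻³, so water volume = 1.555×10^16 / 1025 = 1.517×10^13 m³.
Δh = 1.517×10^13 / 3.59×10^14 = 0.0423 m = 4.23 cm.

≈ 4.23 cm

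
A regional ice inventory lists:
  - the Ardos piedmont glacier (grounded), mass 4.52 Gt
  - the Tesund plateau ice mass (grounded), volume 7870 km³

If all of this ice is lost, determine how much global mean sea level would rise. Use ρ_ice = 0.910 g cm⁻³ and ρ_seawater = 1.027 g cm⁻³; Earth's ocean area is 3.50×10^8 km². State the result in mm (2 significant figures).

Ardos: 4.52 Gt = 4.520×10^12 kg; dividing by ρ_w = 1.027 g cm⁻³ = 1027 kg m⁻³ gives 4.401×10^9 m³ of water.
Tesund: 7870 km³ × (910/1027) = 6973 km³ of water.
Total added water ≈ 6.978×10^12 m³ over 3.50×10^14 m² → Δh = 0.0199 m = 20 mm.

≈ 20 mm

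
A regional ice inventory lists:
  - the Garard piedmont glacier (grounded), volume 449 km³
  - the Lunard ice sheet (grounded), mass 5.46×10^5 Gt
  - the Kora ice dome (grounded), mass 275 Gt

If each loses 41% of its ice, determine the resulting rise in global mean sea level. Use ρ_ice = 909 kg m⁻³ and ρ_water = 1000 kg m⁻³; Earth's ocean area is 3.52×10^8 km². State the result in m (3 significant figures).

≈ 0.637 m

Garard: 0.41 × 449 km³ × (909/1000) = 167.3 km³ of water.
Lunard: 0.41 × 5.46×10^5 Gt = 2.239×10^17 kg; dividing by ρ_w = 1000 kg m⁻³ gives 2.239×10^14 m³ of water.
Kora: 0.41 × 275 Gt = 1.128×10^14 kg; dividing by ρ_w = 1000 kg m⁻³ gives 1.128×10^11 m³ of water.
Total added water ≈ 2.241×10^14 m³ over 3.52×10^14 m² → Δh = 0.637 m.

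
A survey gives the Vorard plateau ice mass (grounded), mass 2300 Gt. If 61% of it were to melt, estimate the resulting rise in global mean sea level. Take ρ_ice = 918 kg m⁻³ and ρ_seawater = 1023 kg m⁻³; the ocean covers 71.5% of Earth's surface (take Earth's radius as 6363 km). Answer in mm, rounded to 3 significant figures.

≈ 3.77 mm

Vorard: 0.61 × 2300 Gt = 1.403×10^15 kg; dividing by ρ_w = 1023 kg m⁻³ gives 1.371×10^12 m³ of water.
Spread over 3.64×10^14 m² of ocean, Δh = 1.371×10^12 / 3.64×10^14 = 3.77×10^-3 m = 3.77 mm.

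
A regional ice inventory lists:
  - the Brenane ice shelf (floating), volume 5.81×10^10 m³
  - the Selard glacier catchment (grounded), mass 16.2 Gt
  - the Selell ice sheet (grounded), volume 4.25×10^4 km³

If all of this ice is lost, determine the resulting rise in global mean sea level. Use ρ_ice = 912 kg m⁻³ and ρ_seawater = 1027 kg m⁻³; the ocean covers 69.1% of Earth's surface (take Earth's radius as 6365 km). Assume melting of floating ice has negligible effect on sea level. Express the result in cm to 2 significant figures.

≈ 11 cm

The Brenane ice shelf is floating and already displaces its own weight of water, so its melt adds essentially nothing to sea level.
Selard: 16.2 Gt = 1.620×10^13 kg; dividing by ρ_w = 1027 kg m⁻³ gives 1.577×10^10 m³ of water.
Selell: 4.25×10^4 km³ × (912/1027) = 3.774×10^4 km³ of water.
Total added water ≈ 3.776×10^13 m³ over 3.52×10^14 m² → Δh = 0.107 m = 11 cm.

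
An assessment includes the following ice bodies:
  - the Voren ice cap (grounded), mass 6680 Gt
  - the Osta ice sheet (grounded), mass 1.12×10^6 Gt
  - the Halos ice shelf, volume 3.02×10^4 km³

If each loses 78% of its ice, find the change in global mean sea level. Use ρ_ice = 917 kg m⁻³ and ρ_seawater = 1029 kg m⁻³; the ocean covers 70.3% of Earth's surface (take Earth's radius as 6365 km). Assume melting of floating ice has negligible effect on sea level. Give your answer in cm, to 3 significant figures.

≈ 239 cm

Voren: 0.78 × 6680 Gt = 5.210×10^15 kg; dividing by ρ_w = 1029 kg m⁻³ gives 5.064×10^12 m³ of water.
Osta: 0.78 × 1.12×10^6 Gt = 8.736×10^17 kg; dividing by ρ_w = 1029 kg m⁻³ gives 8.490×10^14 m³ of water.
The Halos ice shelf is floating and already displaces its own weight of water, so its melt adds essentially nothing to sea level.
Total added water ≈ 8.540×10^14 m³ over 3.58×10^14 m² → Δh = 2.39 m = 239 cm.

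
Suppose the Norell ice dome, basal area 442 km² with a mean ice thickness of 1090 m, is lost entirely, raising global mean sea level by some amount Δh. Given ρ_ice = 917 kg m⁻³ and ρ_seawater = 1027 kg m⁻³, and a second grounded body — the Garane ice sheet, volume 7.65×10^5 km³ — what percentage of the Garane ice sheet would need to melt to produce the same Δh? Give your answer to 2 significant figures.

Equal sea-level rise means equal mass of meltwater, i.e. equal mass of ice lost.
Ice mass of Norell: 4.418×10^14 kg; ice mass of Garane: 7.015×10^17 kg.
Fraction required = 4.418×10^14 / 7.015×10^17 = 6.30×10^-4 → 0.063 %.

≈ 0.063 %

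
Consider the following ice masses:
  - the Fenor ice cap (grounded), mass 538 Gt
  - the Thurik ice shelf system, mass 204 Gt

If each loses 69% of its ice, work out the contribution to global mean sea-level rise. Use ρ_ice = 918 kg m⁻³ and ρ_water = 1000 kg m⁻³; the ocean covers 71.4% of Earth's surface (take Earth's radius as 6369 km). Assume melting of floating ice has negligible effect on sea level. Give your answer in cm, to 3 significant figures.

Fenor: 0.69 × 538 Gt = 3.712×10^14 kg; dividing by ρ_w = 1000 kg m⁻³ gives 3.712×10^11 m³ of water.
The Thurik ice shelf system is floating and already displaces its own weight of water, so its melt adds essentially nothing to sea level.
Total added water ≈ 3.712×10^11 m³ over 3.64×10^14 m² → Δh = 1.02×10^-3 m = 0.102 cm.

≈ 0.102 cm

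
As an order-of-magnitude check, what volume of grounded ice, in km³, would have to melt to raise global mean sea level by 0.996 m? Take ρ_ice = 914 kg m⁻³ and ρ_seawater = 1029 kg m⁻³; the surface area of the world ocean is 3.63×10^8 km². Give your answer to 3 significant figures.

≈ 4.07×10^5 km³

Required water volume = Δh × A = 0.996 m × 3.63×10^14 m² = 3.615×10^14 m³ = 3.615×10^5 km³.
Ice volume = water volume × ρ_w/ρ_ice = 3.615×10^5 × 1029/914 = 4.07×10^5 km³.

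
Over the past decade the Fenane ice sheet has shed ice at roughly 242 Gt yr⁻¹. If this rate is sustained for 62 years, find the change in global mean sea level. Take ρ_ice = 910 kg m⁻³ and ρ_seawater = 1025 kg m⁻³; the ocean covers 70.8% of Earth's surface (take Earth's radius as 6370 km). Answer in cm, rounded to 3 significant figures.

≈ 4.05 cm

Total mass lost = 242 Gt/yr × 62 yr = 1.500×10^4 Gt = 1.500×10^16 kg.
ρ_w = 1025 kg m⁻³, so water volume = 1.500×10^16 / 1025 = 1.464×10^13 m³.
Δh = 1.464×10^13 / 3.61×10^14 = 0.0405 m = 4.05 cm.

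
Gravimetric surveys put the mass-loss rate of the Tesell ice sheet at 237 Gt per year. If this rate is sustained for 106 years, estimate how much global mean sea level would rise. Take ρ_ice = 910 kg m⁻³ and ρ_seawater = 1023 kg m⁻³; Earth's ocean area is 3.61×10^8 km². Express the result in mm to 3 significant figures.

Total mass lost = 237 Gt/yr × 106 yr = 2.512×10^4 Gt = 2.512×10^16 kg.
ρ_w = 1023 kg m⁻³, so water volume = 2.512×10^16 / 1023 = 2.456×10^13 m³.
Δh = 2.456×10^13 / 3.61×10^14 = 0.0680 m = 68.0 mm.

≈ 68.0 mm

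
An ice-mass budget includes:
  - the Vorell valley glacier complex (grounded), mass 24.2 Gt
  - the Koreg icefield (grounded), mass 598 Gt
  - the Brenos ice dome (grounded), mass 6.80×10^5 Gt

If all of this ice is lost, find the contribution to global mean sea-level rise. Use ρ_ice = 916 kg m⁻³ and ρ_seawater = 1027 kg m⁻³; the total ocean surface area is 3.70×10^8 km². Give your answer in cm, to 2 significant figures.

≈ 180 cm

Vorell: 24.2 Gt = 2.420×10^13 kg; dividing by ρ_w = 1027 kg m⁻³ gives 2.356×10^10 m³ of water.
Koreg: 598 Gt = 5.980×10^14 kg; dividing by ρ_w = 1027 kg m⁻³ gives 5.823×10^11 m³ of water.
Brenos: 6.80×10^5 Gt = 6.800×10^17 kg; dividing by ρ_w = 1027 kg m⁻³ gives 6.621×10^14 m³ of water.
Total added water ≈ 6.627×10^14 m³ over 3.70×10^14 m² → Δh = 1.79 m = 180 cm.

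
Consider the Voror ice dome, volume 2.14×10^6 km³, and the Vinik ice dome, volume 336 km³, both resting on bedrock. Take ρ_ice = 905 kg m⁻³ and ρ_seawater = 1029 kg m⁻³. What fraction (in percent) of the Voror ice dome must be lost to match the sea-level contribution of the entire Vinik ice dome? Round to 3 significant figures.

Equal sea-level rise means equal mass of meltwater, i.e. equal mass of ice lost.
Ice mass of Vinik: 3.041×10^14 kg; ice mass of Voror: 1.937×10^18 kg.
Fraction required = 3.041×10^14 / 1.937×10^18 = 1.57×10^-4 → 0.0157 %.

≈ 0.0157 %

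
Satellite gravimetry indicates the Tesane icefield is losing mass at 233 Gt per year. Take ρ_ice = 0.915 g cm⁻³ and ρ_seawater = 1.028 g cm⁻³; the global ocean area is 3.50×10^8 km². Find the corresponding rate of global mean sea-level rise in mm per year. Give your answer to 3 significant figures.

ρ_w = 1.028 g cm⁻³ = 1028 kg m⁻³. Annual water volume added = 233 Gt / ρ_w = 2.330×10^14 kg / 1028 kg m⁻³ = 2.267×10^11 m³.
Δh per year = 2.267×10^11 / 3.50×10^14 = 6.48×10^-4 m = 0.648 mm.

≈ 0.648 mm/yr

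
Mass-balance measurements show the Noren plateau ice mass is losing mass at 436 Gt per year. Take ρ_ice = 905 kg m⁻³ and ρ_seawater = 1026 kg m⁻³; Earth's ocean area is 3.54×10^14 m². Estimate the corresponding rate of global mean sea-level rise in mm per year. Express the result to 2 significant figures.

ρ_w = 1026 kg m⁻³. Annual water volume added = 436 Gt / ρ_w = 4.360×10^14 kg / 1026 kg m⁻³ = 4.250×10^11 m³.
Δh per year = 4.250×10^11 / 3.54×10^14 = 1.20×10^-3 m = 1.2 mm.

≈ 1.2 mm/yr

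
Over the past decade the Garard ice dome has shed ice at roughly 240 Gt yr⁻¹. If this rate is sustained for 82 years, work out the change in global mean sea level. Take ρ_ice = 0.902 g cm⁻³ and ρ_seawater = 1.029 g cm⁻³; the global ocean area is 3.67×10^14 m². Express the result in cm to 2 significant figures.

≈ 5.2 cm

Total mass lost = 240 Gt/yr × 82 yr = 1.968×10^4 Gt = 1.968×10^16 kg.
ρ_w = 1.029 g cm⁻³ = 1029 kg m⁻³, so water volume = 1.968×10^16 / 1029 = 1.913×10^13 m³.
Δh = 1.913×10^13 / 3.67×10^14 = 0.0521 m = 5.2 cm.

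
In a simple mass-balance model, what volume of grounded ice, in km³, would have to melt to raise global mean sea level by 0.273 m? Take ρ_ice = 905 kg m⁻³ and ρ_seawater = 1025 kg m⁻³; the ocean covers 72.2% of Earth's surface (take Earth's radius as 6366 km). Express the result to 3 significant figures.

≈ 1.14×10^5 km³

Required water volume = Δh × A = 0.273 m × 3.68×10^14 m² = 1.004×10^14 m³ = 1.004×10^5 km³.
Ice volume = water volume × ρ_w/ρ_ice = 1.004×10^5 × 1025/905 = 1.14×10^5 km³.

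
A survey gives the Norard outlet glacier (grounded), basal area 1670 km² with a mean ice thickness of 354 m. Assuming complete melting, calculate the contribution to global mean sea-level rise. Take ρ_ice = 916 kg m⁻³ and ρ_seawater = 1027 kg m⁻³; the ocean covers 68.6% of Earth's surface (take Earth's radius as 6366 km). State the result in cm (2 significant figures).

Norard: ice volume = 1670 km² × 354 m = 591.2 km³; 591.2 × (916/1027) = 527.3 km³ of water.
Spread over 3.49×10^14 m² of ocean, Δh = 5.273×10^11 / 3.49×10^14 = 1.51×10^-3 m = 0.15 cm.

≈ 0.15 cm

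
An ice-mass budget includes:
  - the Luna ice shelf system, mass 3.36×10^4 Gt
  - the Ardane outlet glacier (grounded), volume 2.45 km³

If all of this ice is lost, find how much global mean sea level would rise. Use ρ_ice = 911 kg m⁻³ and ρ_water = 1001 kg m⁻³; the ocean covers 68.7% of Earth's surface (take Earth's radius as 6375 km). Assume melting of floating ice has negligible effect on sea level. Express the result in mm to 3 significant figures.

≈ 6.36×10^-3 mm

The Luna ice shelf system is floating and already displaces its own weight of water, so its melt adds essentially nothing to sea level.
Ardane: 2.45 km³ × (911/1001) = 2.230 km³ of water.
Total added water ≈ 2.230×10^9 m³ over 3.51×10^14 m² → Δh = 6.36×10^-6 m = 6.36×10^-3 mm.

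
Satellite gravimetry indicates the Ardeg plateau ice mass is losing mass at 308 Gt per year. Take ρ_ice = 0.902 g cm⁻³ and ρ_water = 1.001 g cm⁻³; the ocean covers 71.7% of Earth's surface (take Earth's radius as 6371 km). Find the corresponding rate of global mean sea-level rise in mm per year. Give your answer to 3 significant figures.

ρ_w = 1.001 g cm⁻³ = 1001 kg m⁻³. Annual water volume added = 308 Gt / ρ_w = 3.080×10^14 kg / 1001 kg m⁻³ = 3.077×10^11 m³.
Δh per year = 3.077×10^11 / 3.66×10^14 = 8.41×10^-4 m = 0.841 mm.

≈ 0.841 mm/yr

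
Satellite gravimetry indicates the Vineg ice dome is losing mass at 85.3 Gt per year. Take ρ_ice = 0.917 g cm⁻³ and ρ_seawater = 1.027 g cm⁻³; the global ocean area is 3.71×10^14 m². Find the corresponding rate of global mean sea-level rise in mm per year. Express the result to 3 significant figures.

ρ_w = 1.027 g cm⁻³ = 1027 kg m⁻³. Annual water volume added = 85.3 Gt / ρ_w = 8.530×10^13 kg / 1027 kg m⁻³ = 8.306×10^10 m³.
Δh per year = 8.306×10^10 / 3.71×10^14 = 2.24×10^-4 m = 0.224 mm.

≈ 0.224 mm/yr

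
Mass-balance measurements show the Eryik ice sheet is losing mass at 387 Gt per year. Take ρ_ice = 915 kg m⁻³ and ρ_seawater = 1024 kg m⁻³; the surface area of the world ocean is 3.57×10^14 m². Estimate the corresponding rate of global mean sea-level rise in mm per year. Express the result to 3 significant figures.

≈ 1.06 mm/yr

ρ_w = 1024 kg m⁻³. Annual water volume added = 387 Gt / ρ_w = 3.870×10^14 kg / 1024 kg m⁻³ = 3.779×10^11 m³.
Δh per year = 3.779×10^11 / 3.57×10^14 = 1.06×10^-3 m = 1.06 mm.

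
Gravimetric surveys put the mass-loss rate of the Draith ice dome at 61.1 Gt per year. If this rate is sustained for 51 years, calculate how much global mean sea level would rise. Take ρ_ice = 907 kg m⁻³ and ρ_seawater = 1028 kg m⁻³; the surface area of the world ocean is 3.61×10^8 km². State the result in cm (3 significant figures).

Total mass lost = 61.1 Gt/yr × 51 yr = 3116 Gt = 3.116×10^15 kg.
ρ_w = 1028 kg m⁻³, so water volume = 3.116×10^15 / 1028 = 3.031×10^12 m³.
Δh = 3.031×10^12 / 3.61×10^14 = 8.40×10^-3 m = 0.840 cm.

≈ 0.840 cm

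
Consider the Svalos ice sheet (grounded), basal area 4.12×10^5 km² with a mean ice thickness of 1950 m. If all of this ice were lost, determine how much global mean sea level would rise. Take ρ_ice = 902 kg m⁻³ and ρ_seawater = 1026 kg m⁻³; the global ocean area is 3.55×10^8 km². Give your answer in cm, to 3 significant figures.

≈ 199 cm

Svalos: ice volume = 4.12×10^5 km² × 1950 m = 8.034×10^5 km³; 8.034×10^5 × (902/1026) = 7.063×10^5 km³ of water.
Spread over 3.55×10^14 m² of ocean, Δh = 7.063×10^14 / 3.55×10^14 = 1.99 m = 199 cm.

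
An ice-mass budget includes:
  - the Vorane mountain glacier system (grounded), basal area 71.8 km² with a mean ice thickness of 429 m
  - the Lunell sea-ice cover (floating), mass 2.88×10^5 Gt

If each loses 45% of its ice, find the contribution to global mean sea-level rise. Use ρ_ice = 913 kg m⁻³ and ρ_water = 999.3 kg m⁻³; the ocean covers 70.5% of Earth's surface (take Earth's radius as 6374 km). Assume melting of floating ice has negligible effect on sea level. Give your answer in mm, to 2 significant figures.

≈ 0.035 mm

Vorane: ice volume = 71.8 km² × 429 m = 30.80 km³; 0.45 × 30.80 × (913/999.3) = 12.66 km³ of water.
The Lunell sea-ice cover is floating and already displaces its own weight of water, so its melt adds essentially nothing to sea level.
Total added water ≈ 1.266×10^10 m³ over 3.60×10^14 m² → Δh = 3.52×10^-5 m = 0.035 mm.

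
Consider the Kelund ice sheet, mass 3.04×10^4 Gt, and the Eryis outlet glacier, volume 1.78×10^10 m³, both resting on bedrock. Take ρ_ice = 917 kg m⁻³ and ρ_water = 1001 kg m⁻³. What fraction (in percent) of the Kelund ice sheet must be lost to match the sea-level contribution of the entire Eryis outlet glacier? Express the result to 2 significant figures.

≈ 0.054 %

Equal sea-level rise means equal mass of meltwater, i.e. equal mass of ice lost.
Ice mass of Eryis: 1.632×10^13 kg; ice mass of Kelund: 3.040×10^16 kg.
Fraction required = 1.632×10^13 / 3.040×10^16 = 5.37×10^-4 → 0.054 %.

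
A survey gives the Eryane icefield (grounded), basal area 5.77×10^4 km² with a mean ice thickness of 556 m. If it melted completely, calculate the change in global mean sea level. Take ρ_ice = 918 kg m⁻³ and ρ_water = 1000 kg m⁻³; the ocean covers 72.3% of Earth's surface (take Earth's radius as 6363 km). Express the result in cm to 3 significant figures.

Eryane: ice volume = 5.77×10^4 km² × 556 m = 3.208×10^4 km³; 3.208×10^4 × (918/1000) = 2.945×10^4 km³ of water.
Spread over 3.68×10^14 m² of ocean, Δh = 2.945×10^13 / 3.68×10^14 = 0.0801 m = 8.01 cm.

≈ 8.01 cm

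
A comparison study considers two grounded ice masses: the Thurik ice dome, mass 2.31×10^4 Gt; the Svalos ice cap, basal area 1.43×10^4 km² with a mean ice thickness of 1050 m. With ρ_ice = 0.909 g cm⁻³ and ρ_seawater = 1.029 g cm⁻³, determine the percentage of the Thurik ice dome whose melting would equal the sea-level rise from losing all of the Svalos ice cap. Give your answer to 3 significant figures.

≈ 59.1 %

Equal sea-level rise means equal mass of meltwater, i.e. equal mass of ice lost.
Ice mass of Svalos: 1.365×10^16 kg; ice mass of Thurik: 2.310×10^16 kg.
Fraction required = 1.365×10^16 / 2.310×10^16 = 0.591 → 59.1 %.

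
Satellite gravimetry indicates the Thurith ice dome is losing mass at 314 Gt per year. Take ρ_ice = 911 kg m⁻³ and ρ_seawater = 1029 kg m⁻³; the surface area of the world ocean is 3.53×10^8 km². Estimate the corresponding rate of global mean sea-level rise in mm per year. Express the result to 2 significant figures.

ρ_w = 1029 kg m⁻³. Annual water volume added = 314 Gt / ρ_w = 3.140×10^14 kg / 1029 kg m⁻³ = 3.052×10^11 m³.
Δh per year = 3.052×10^11 / 3.53×10^14 = 8.64×10^-4 m = 0.86 mm.

≈ 0.86 mm/yr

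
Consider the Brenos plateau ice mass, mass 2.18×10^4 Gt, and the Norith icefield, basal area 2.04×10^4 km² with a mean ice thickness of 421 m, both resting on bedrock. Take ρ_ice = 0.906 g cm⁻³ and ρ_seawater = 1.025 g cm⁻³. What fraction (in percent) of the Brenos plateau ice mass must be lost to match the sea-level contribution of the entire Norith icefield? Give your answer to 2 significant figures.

≈ 36 %

Equal sea-level rise means equal mass of meltwater, i.e. equal mass of ice lost.
Ice mass of Norith: 7.781×10^15 kg; ice mass of Brenos: 2.180×10^16 kg.
Fraction required = 7.781×10^15 / 2.180×10^16 = 0.357 → 36 %.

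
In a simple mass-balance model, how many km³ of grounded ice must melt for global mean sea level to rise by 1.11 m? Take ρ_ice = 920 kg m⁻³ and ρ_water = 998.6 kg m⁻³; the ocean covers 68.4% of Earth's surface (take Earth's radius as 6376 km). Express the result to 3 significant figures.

≈ 4.21×10^5 km³

Required water volume = Δh × A = 1.11 m × 3.49×10^14 m² = 3.879×10^14 m³ = 3.879×10^5 km³.
Ice volume = water volume × ρ_w/ρ_ice = 3.879×10^5 × 998.6/920 = 4.21×10^5 km³.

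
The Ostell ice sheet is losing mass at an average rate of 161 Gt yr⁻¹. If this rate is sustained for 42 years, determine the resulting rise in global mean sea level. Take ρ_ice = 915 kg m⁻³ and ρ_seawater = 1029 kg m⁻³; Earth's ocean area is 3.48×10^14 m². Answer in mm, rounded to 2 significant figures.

≈ 19 mm

Total mass lost = 161 Gt/yr × 42 yr = 6762 Gt = 6.762×10^15 kg.
ρ_w = 1029 kg m⁻³, so water volume = 6.762×10^15 / 1029 = 6.571×10^12 m³.
Δh = 6.571×10^12 / 3.48×10^14 = 0.0189 m = 19 mm.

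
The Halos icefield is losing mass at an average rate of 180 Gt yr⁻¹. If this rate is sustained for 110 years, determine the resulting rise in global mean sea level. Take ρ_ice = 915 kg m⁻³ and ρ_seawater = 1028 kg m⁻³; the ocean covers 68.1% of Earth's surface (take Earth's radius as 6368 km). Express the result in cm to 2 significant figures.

Total mass lost = 180 Gt/yr × 110 yr = 1.980×10^4 Gt = 1.980×10^16 kg.
ρ_w = 1028 kg m⁻³, so water volume = 1.980×10^16 / 1028 = 1.926×10^13 m³.
Δh = 1.926×10^13 / 3.47×10^14 = 0.0555 m = 5.6 cm.

≈ 5.6 cm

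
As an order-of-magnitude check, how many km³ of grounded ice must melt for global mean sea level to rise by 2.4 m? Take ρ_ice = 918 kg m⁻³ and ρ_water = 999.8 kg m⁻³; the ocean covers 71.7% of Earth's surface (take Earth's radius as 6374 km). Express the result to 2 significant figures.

Required water volume = Δh × A = 2.4 m × 3.66×10^14 m² = 8.785×10^14 m³ = 8.785×10^5 km³.
Ice volume = water volume × ρ_w/ρ_ice = 8.785×10^5 × 999.8/918 = 9.6×10^5 km³.

≈ 9.6×10^5 km³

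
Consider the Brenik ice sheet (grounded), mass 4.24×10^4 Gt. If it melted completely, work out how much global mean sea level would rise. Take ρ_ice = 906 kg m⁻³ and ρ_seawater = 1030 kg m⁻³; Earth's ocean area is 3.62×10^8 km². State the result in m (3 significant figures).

Brenik: 4.24×10^4 Gt = 4.240×10^16 kg; dividing by ρ_w = 1030 kg m⁻³ gives 4.117×10^13 m³ of water.
Spread over 3.62×10^14 m² of ocean, Δh = 4.117×10^13 / 3.62×10^14 = 0.114 m.

≈ 0.114 m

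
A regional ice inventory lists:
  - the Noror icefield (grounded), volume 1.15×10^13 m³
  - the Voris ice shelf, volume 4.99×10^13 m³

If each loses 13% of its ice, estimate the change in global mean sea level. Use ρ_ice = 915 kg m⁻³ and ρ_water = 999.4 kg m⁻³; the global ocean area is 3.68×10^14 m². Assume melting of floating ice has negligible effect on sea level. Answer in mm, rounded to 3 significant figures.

Noror: 0.13 × 1.15×10^13 m³ × (915/999.4) = 1.369×10^12 m³ of water.
The Voris ice shelf is floating and already displaces its own weight of water, so its melt adds essentially nothing to sea level.
Total added water ≈ 1.369×10^12 m³ over 3.68×10^14 m² → Δh = 3.72×10^-3 m = 3.72 mm.

≈ 3.72 mm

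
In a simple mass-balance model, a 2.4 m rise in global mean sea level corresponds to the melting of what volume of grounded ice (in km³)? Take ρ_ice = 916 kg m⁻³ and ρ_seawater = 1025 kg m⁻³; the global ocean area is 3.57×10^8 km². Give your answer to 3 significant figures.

≈ 9.59×10^5 km³

Required water volume = Δh × A = 2.4 m × 3.57×10^14 m² = 8.568×10^14 m³ = 8.568×10^5 km³.
Ice volume = water volume × ρ_w/ρ_ice = 8.568×10^5 × 1025/916 = 9.59×10^5 km³.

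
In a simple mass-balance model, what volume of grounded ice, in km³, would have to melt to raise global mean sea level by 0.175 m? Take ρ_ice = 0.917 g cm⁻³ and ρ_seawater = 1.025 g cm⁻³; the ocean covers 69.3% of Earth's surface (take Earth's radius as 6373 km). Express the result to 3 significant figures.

≈ 6.92×10^4 km³

Required water volume = Δh × A = 0.175 m × 3.54×10^14 m² = 6.190×10^13 m³ = 6.190×10^4 km³.
Ice volume = water volume × ρ_w/ρ_ice = 6.190×10^4 × 1025/917 = 6.92×10^4 km³.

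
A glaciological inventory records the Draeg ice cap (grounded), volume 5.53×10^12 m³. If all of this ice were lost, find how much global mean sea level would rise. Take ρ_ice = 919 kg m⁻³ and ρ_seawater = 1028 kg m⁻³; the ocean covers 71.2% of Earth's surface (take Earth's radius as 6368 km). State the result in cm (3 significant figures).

Draeg: 5.53×10^12 m³ × (919/1028) = 4.944×10^12 m³ of water.
Spread over 3.63×10^14 m² of ocean, Δh = 4.944×10^12 / 3.63×10^14 = 0.0136 m = 1.36 cm.

≈ 1.36 cm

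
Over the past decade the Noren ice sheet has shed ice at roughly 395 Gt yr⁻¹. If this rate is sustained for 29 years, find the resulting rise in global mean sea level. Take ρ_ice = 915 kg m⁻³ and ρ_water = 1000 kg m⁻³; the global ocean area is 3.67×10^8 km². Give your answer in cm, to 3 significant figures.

Total mass lost = 395 Gt/yr × 29 yr = 1.146×10^4 Gt = 1.146×10^16 kg.
ρ_w = 1000 kg m⁻³, so water volume = 1.146×10^16 / 1000 = 1.146×10^13 m³.
Δh = 1.146×10^13 / 3.67×10^14 = 0.0312 m = 3.12 cm.

≈ 3.12 cm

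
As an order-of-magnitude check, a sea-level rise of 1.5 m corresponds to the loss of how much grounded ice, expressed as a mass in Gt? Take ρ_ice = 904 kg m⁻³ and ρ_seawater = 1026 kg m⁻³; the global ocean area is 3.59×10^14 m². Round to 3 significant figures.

Required water volume = Δh × A = 1.5 m × 3.59×10^14 m² = 5.385×10^14 m³.
ρ_w = 1026 kg m⁻³, so the mass of water = 5.385×10^14 m³ × 1026 kg m⁻³ = 5.525×10^17 kg = 5.53×10^5 Gt (and the same mass of ice, by conservation).

≈ 5.53×10^5 Gt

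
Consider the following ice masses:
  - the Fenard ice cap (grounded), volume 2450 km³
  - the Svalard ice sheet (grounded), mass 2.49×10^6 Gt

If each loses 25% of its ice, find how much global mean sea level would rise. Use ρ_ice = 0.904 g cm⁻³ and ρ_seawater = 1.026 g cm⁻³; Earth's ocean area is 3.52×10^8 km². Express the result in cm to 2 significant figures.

Fenard: 0.25 × 2450 km³ × (904/1026) = 539.7 km³ of water.
Svalard: 0.25 × 2.49×10^6 Gt = 6.225×10^17 kg; dividing by ρ_w = 1.026 g cm⁻³ = 1026 kg m⁻³ gives 6.067×10^14 m³ of water.
Total added water ≈ 6.073×10^14 m³ over 3.52×10^14 m² → Δh = 1.73 m = 170 cm.

≈ 170 cm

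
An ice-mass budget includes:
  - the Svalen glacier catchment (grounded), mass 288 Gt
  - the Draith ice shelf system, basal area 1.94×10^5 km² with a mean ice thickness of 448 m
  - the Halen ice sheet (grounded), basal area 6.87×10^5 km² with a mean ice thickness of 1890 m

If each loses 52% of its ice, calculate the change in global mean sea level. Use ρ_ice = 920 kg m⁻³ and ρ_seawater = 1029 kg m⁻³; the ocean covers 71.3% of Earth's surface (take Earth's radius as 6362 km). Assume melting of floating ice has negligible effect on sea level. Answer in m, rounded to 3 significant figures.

≈ 1.66 m

Svalen: 0.52 × 288 Gt = 1.498×10^14 kg; dividing by ρ_w = 1029 kg m⁻³ gives 1.455×10^11 m³ of water.
The Draith ice shelf system is floating and already displaces its own weight of water, so its melt adds essentially nothing to sea level.
Halen: ice volume = 6.87×10^5 km² × 1890 m = 1.298×10^6 km³; 0.52 × 1.298×10^6 × (920/1029) = 6.037×10^5 km³ of water.
Total added water ≈ 6.038×10^14 m³ over 3.63×10^14 m² → Δh = 1.66 m.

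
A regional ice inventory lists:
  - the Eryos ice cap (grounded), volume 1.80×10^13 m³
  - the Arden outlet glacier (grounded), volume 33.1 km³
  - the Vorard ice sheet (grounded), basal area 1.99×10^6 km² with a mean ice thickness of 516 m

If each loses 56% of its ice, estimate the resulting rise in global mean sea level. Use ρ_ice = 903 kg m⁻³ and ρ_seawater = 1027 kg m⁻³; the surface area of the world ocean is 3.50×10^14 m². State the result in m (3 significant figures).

Eryos: 0.56 × 1.80×10^13 m³ × (903/1027) = 8.863×10^12 m³ of water.
Arden: 0.56 × 33.1 km³ × (903/1027) = 16.30 km³ of water.
Vorard: ice volume = 1.99×10^6 km² × 516 m = 1.027×10^6 km³; 0.56 × 1.027×10^6 × (903/1027) = 5.056×10^5 km³ of water.
Total added water ≈ 5.145×10^14 m³ over 3.50×10^14 m² → Δh = 1.47 m.

≈ 1.47 m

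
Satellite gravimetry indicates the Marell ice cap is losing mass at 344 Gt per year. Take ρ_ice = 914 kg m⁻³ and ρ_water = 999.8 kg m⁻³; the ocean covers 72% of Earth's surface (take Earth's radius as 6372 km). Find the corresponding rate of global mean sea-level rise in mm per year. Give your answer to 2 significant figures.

≈ 0.94 mm/yr

ρ_w = 999.8 kg m⁻³. Annual water volume added = 344 Gt / ρ_w = 3.440×10^14 kg / 999.8 kg m⁻³ = 3.441×10^11 m³.
Δh per year = 3.441×10^11 / 3.67×10^14 = 9.37×10^-4 m = 0.94 mm.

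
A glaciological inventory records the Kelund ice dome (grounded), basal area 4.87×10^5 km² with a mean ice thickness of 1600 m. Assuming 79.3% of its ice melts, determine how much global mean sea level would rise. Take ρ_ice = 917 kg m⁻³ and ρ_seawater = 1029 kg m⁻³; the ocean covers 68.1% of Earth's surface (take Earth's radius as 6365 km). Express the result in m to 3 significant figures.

Kelund: ice volume = 4.87×10^5 km² × 1600 m = 7.792×10^5 km³; 0.793 × 7.792×10^5 × (917/1029) = 5.507×10^5 km³ of water.
Spread over 3.47×10^14 m² of ocean, Δh = 5.507×10^14 / 3.47×10^14 = 1.59 m.

≈ 1.59 m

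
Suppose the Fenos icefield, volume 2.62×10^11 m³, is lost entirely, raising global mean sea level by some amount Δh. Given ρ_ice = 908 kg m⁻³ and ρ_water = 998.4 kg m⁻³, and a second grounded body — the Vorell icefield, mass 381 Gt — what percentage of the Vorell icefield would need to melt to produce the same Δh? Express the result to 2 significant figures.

Equal sea-level rise means equal mass of meltwater, i.e. equal mass of ice lost.
Ice mass of Fenos: 2.379×10^14 kg; ice mass of Vorell: 3.810×10^14 kg.
Fraction required = 2.379×10^14 / 3.810×10^14 = 0.624 → 62 %.

≈ 62 %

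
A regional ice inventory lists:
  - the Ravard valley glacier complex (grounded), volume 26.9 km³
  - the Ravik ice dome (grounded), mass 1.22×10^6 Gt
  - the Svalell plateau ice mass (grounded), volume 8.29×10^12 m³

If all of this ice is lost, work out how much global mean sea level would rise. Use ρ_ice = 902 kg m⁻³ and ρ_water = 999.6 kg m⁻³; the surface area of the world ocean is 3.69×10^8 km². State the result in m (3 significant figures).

Ravard: 26.9 km³ × (902/999.6) = 24.27 km³ of water.
Ravik: 1.22×10^6 Gt = 1.220×10^18 kg; dividing by ρ_w = 999.6 kg m⁻³ gives 1.220×10^15 m³ of water.
Svalell: 8.29×10^12 m³ × (902/999.6) = 7.481×10^12 m³ of water.
Total added water ≈ 1.228×10^15 m³ over 3.69×10^14 m² → Δh = 3.33 m.

≈ 3.33 m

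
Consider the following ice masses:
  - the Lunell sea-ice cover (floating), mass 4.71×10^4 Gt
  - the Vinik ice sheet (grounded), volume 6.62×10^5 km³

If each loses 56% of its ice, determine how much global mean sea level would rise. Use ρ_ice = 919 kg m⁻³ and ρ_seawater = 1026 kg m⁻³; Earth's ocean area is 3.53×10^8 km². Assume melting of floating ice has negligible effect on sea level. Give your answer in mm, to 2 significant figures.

The Lunell sea-ice cover is floating and already displaces its own weight of water, so its melt adds essentially nothing to sea level.
Vinik: 0.56 × 6.62×10^5 km³ × (919/1026) = 3.321×10^5 km³ of water.
Total added water ≈ 3.321×10^14 m³ over 3.53×10^14 m² → Δh = 0.941 m = 940 mm.

≈ 940 mm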